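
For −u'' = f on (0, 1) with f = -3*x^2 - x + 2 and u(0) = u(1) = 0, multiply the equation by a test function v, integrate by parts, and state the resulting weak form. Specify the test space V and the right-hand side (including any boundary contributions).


V = H^1_0(0, 1) (so v(0) = v(1) = 0); weak form: ∫_0^1 u'v' dx = ∫_0^1 (-3*x^2 - x + 2) v dx for all v ∈ V.

Multiply both sides by a test function v and integrate from 0 to 1:
  ∫_0^1 −u''(x) v(x) dx = ∫_0^1 f(x) v(x) dx.
Integrate the LHS by parts once:
  ∫_0^1 −u'' v dx = −[u'(x) v(x)]_0^1 + ∫_0^1 u'(x) v'(x) dx.
Thus ∫_0^1 u'(x) v'(x) dx = ∫_0^1 f(x) v(x) dx + [u'(x) v(x)]_0^1.
Choose V so that boundary terms are either known or forced to vanish.
u is Dirichlet: u(0) = u(1) = 0. Let V = H^1_0(0, 1); then v(0) = v(1) = 0, and [u' v]_0^1 = 0.
Weak formulation: find u (satisfying any essential BC) such that ∫_0^1 u'(x) v'(x) dx = ∫_0^1 f v dx for all v ∈ V.
Substituting f(x) = -3*x^2 - x + 2, the right-hand side is ∫_0^1 (-3*x^2 - x + 2) v dx.


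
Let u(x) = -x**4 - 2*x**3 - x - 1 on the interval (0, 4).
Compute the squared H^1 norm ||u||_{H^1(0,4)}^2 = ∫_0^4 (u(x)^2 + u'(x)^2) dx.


||u||_{H^1}^2 = 48040904/315

The H^1 norm (squared) on an interval (0, L) is
  ||u||_{H^1}^2 = ∫_0^L u(x)^2 dx + ∫_0^L u'(x)^2 dx.
Compute u'(x) = -4*x**3 - 6*x**2 - 1.
Then u(x)^2 = x**8 + 4*x**7 + 4*x**6 + 2*x**5 + 6*x**4 + 4*x**3 + x**2 + 2*x + 1 and u'(x)^2 = 16*x**6 + 48*x**5 + 36*x**4 + 8*x**3 + 12*x**2 + 1.
Integrate each monomial from 0 to 4 using ∫_0^4 c·x^n dx = c·4^(n+1)/(n+1):
  ∫_0^4 u(x)^2 dx = ∫_0^4 (x^8 + 4*x^7 + 4*x^6 + 2*x^5 + 6*x^4 + 4*x^3 + x^2 + 2*x + 1) dx. Term by term:
    ∫_0^4 x^8 dx = 262144/9;  ∫_0^4 4*x^7 dx = 32768;  ∫_0^4 4*x^6 dx = 65536/7;
    ∫_0^4 2*x^5 dx = 4096/3;  ∫_0^4 6*x^4 dx = 6144/5;  ∫_0^4 4*x^3 dx = 256;
    ∫_0^4 x^2 dx = 64/3;  ∫_0^4 2*x dx = 16;  ∫_0^4 1 dx = 4.
  Sum: 262144/9 + 32768 + 65536/7 + 4096/3 + 6144/5 + 256 + 64/3 + 16 + 4 = 23356892/315.
  ∫_0^4 u'(x)^2 dx = ∫_0^4 (16*x^6 + 48*x^5 + 36*x^4 + 8*x^3 + 12*x^2 + 1) dx. Term by term:
    ∫_0^4 16*x^6 dx = 262144/7;  ∫_0^4 48*x^5 dx = 32768;  ∫_0^4 36*x^4 dx = 36864/5;
    ∫_0^4 8*x^3 dx = 512;  ∫_0^4 12*x^2 dx = 256;  ∫_0^4 1 dx = 4.
  Sum: 262144/7 + 32768 + 36864/5 + 512 + 256 + 4 = 2742668/35.
Adding: ||u||_{H^1}^2 = 23356892/315 + 2742668/35 = 48040904/315.


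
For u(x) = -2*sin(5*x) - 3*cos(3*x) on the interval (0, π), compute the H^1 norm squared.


||u||_{H^1(0,π)}^2 = 97*π

u'(x) = 9*sin(3*x) - 10*cos(5*x).
Expand u² and (u')² and integrate term by term on (0, π), using: for integers n ≥ 1, ∫_0^π sin²(nx) dx = ∫_0^π cos²(nx) dx = π/2; for n ≠ n', ∫_0^π sin(nx)sin(n'x) dx = ∫_0^π cos(nx)cos(n'x) dx = 0; and by product-to-sum, ∫_0^π sin(nx)cos(n'x) dx = ½∫_0^π [sin((n+n')x) + sin((n−n')x)] dx, which is 0 when n+n' is even and 2n/(n²−n'²) when n+n' is odd (it need not vanish on (0, π)).
  u² squared terms: (-3)²·∫cos(3x)² dx = 9·π/2 = 9*π/2;  (-2)²·∫sin(5x)² dx = 4·π/2 = 2*π.
  u² cross terms: 2·(-3)·(-2)·∫cos(3x)·sin(5x) dx = 12·(0) = 0.
  So ∫_0^π u² dx = 9*π/2 + 2*π + 0 = 13*π/2.
  (u')² squared terms: (-10)²·∫cos(5x)² dx = 100·π/2 = 50*π;  (9)²·∫sin(3x)² dx = 81·π/2 = 81*π/2.
  (u')² cross terms: 2·(-10)·(9)·∫cos(5x)·sin(3x) dx = -180·(0) = 0.
  So ∫_0^π (u')² dx = 50*π + 81*π/2 + 0 = 181*π/2.
||u||_{H^1}^2 = (13*π/2) + (181*π/2) = 97*π.


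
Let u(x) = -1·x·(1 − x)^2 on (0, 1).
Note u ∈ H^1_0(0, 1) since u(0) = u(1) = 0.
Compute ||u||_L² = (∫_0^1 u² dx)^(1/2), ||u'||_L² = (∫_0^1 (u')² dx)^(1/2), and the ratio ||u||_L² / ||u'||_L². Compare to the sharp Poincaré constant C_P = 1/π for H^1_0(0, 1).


||u||_L² / ||u'||_L² = sqrt(14)/14 < C_P = 1/π.

u(x) = -1·x·(1 − x)^2, so u'(x) = (1 - 3*x)*(x - 1).
u(x) = -1·x·(1 − x)^2 vanishes at x = 0 and x = 1, so u ∈ H^1_0(0, 1). Differentiate via the product rule and integrate the resulting polynomials term by term.
  ∫_0^1 u² dx = ∫_0^1 (x^6 - 4*x^5 + 6*x^4 - 4*x^3 + x^2) dx. Term by term:
    ∫_0^1 x^6 dx = 1/7;  ∫_0^1 -4*x^5 dx = -2/3;  ∫_0^1 6*x^4 dx = 6/5;
    ∫_0^1 -4*x^3 dx = -1;  ∫_0^1 x^2 dx = 1/3.
  Sum: 1/7 − 2/3 + 6/5 − 1 + 1/3 = 1/105.
  ∫_0^1 (u')² dx = ∫_0^1 (9*x^4 - 24*x^3 + 22*x^2 - 8*x + 1) dx. Term by term:
    ∫_0^1 9*x^4 dx = 9/5;  ∫_0^1 -24*x^3 dx = -6;  ∫_0^1 22*x^2 dx = 22/3;
    ∫_0^1 -8*x dx = -4;  ∫_0^1 1 dx = 1.
  Sum: 9/5 − 6 + 22/3 − 4 + 1 = 2/15.
∫_0^1 u² dx = 1/105, so ||u||_L² = sqrt(105)/105.
∫_0^1 (u')² dx = 2/15, so ||u'||_L² = sqrt(30)/15.
Ratio ||u||_L² / ||u'||_L² = sqrt(14)/14.
Sharp Poincaré constant on H^1_0(0, 1) is C_P = L/π = 1/π, achieved by sin(π·x).
A polynomial bump cannot attain the sharp Poincaré constant (only the first sine eigenfunction does), so the ratio is strictly less than C_P, consistent with ||u||_L² ≤ C_P ||u'||_L².


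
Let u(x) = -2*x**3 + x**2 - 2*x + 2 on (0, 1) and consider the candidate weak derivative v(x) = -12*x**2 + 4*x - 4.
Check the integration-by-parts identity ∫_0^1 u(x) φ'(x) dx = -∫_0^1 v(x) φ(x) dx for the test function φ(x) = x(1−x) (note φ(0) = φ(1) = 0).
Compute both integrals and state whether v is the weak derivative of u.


LHS = 7/15, RHS = 14/15. No, v is not the weak derivative of u.

u(x) = -2*x**3 + x**2 - 2*x + 2, classical derivative u'(x) = -6*x**2 + 2*x - 2.
φ(x) = x(1−x), so φ'(x) = 1 - 2*x.
Note φ(0) = φ(1) = 0, so the boundary term u·φ vanishes.
LHS = ∫_0^1 u(x) φ'(x) dx = ∫_0^1 (4*x^4 - 4*x^3 + 5*x^2 - 6*x + 2) dx. Term by term:
  ∫_0^1 4*x^4 dx = 4/5;  ∫_0^1 -4*x^3 dx = -1;  ∫_0^1 5*x^2 dx = 5/3;
  ∫_0^1 -6*x dx = -3;  ∫_0^1 2 dx = 2.
Sum: 4/5 − 1 + 5/3 − 3 + 2 = 7/15.
So LHS = 7/15.
∫_0^1 v(x) φ(x) dx = ∫_0^1 (12*x^4 - 16*x^3 + 8*x^2 - 4*x) dx. Term by term:
  ∫_0^1 12*x^4 dx = 12/5;  ∫_0^1 -16*x^3 dx = -4;  ∫_0^1 8*x^2 dx = 8/3;
  ∫_0^1 -4*x dx = -2.
Sum: 12/5 − 4 + 8/3 − 2 = -14/15.
So RHS = -∫_0^1 v(x) φ(x) dx = 14/15.
LHS − RHS = -7/15 ≠ 0, so the identity fails.
(For a valid weak derivative the identity must hold for EVERY test function, in particular this one. The failure shows v is NOT the weak derivative of u.)
Correct weak derivative would be u'(x) = -6*x**2 + 2*x - 2.


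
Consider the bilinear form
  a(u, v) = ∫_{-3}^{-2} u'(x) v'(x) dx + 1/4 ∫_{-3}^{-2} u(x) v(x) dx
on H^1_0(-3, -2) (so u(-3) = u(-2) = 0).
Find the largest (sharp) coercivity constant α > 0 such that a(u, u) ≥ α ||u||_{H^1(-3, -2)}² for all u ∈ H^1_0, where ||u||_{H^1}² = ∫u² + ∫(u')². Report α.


α = (1/4 + π^2)/(1 + π^2)

Coercivity of a(·,·) on H^1_0(-3, -2) means a(u, u) ≥ α ||u||_{H^1}² for every u ∈ H^1_0.
The interval has length L = 1, and Poincaré/coercivity depend only on L. Here a(u, u) = ∫(u')² + (1/4)·∫u².
Here 0 < c = 1/4 < 1. The condition a(u,u) ≥ α||u||_{H^1}² reads (1−α)∫(u')² ≥ (α−c)∫u². Any admissible α is ≤ 1 (rapidly oscillating u have ∫u²/∫(u')² → 0), and α = 1 would force 0 ≥ (1−c)∫u², impossible since c < 1; so 1−α > 0. By the sharp Poincaré inequality on H^1_0 of an interval of length L, ∫(u')² ≥ (π/L)²∫u² with equality for the first sine mode sin(π(x−x₀)/L) (x₀ the left endpoint), so the inequality holds for all u iff (1−α)(π/L)² ≥ α − c, i.e. α ≤ ((π/L)² + c)/((π/L)² + 1) = (1 + c(L/π)²)/(1 + (L/π)²). With (π/L)² = π^2 and c = 1/4, the largest admissible constant is α = ((π/L)² + c)/((π/L)² + 1).
Simplifying, α = (1/4 + π^2)/(1 + π^2).


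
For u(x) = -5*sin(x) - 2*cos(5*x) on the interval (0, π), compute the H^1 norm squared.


||u||_{H^1(0,π)}^2 = 77*π

u'(x) = 10*sin(5*x) - 5*cos(x).
Expand u² and (u')² and integrate term by term on (0, π), using: for integers n ≥ 1, ∫_0^π sin²(nx) dx = ∫_0^π cos²(nx) dx = π/2; for n ≠ n', ∫_0^π sin(nx)sin(n'x) dx = ∫_0^π cos(nx)cos(n'x) dx = 0; and by product-to-sum, ∫_0^π sin(nx)cos(n'x) dx = ½∫_0^π [sin((n+n')x) + sin((n−n')x)] dx, which is 0 when n+n' is even and 2n/(n²−n'²) when n+n' is odd (it need not vanish on (0, π)).
  u² squared terms: (-5)²·∫sin(x)² dx = 25·π/2 = 25*π/2;  (-2)²·∫cos(5x)² dx = 4·π/2 = 2*π.
  u² cross terms: 2·(-5)·(-2)·∫sin(x)·cos(5x) dx = 20·(0) = 0.
  So ∫_0^π u² dx = 25*π/2 + 2*π + 0 = 29*π/2.
  (u')² squared terms: (-5)²·∫cos(x)² dx = 25·π/2 = 25*π/2;  (10)²·∫sin(5x)² dx = 100·π/2 = 50*π.
  (u')² cross terms: 2·(-5)·(10)·∫cos(x)·sin(5x) dx = -100·(0) = 0.
  So ∫_0^π (u')² dx = 25*π/2 + 50*π + 0 = 125*π/2.
||u||_{H^1}^2 = (29*π/2) + (125*π/2) = 77*π.


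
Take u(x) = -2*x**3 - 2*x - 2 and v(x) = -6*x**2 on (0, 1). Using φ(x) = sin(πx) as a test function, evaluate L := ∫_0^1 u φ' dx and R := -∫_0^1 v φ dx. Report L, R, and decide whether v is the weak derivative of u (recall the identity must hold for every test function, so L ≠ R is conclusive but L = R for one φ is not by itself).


LHS = -24/π^3 + 10/π, RHS = -24/π^3 + 6/π. No, v is not the weak derivative of u.

u(x) = -2*x**3 - 2*x - 2, classical derivative u'(x) = -6*x**2 - 2.
φ(x) = sin(πx), so φ'(x) = π*cos(π*x).
Note φ(0) = φ(1) = 0, so the boundary term u·φ vanishes.
LHS = ∫_0^1 u(x) φ'(x) dx = ∫_0^1 (-2*π*x^3*cos(π*x) - 2*π*x*cos(π*x) - 2*π*cos(π*x)) dx. Term by term:
  ∫_0^1 -2*π*cos(π*x) dx = 0;  ∫_0^1 -2*π*x*cos(π*x) dx = 4/π;  ∫_0^1 -2*π*x^3*cos(π*x) dx = -24/π^3 + 6/π.
Sum: 0 + 4/π + -24/π^3 + 6/π = -24/π^3 + 10/π.
So LHS = -24/π^3 + 10/π.
∫_0^1 v(x) φ(x) dx = ∫_0^1 (-6*x^2*sin(π*x)) dx. Term by term:
  ∫_0^1 -6*x^2*sin(π*x) dx = -6/π + 24/π^3.
So RHS = -∫_0^1 v(x) φ(x) dx = -24/π^3 + 6/π.
LHS − RHS = 4/π ≠ 0, so the identity fails.
(For a valid weak derivative the identity must hold for EVERY test function, in particular this one. The failure shows v is NOT the weak derivative of u.)
Correct weak derivative would be u'(x) = -6*x**2 - 2.


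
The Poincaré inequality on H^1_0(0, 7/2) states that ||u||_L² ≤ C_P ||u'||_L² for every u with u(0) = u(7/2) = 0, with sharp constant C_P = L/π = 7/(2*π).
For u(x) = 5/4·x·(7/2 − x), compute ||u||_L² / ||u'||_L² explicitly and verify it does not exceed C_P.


||u||_L² / ||u'||_L² = 7*sqrt(10)/20 < C_P = 7/(2*π).

u(x) = 5/4·x·(7/2 − x), so u'(x) = 35/8 - 5*x/2.
u(x) = 5/4·x·(7/2 − x) vanishes at x = 0 and x = 7/2, so u ∈ H^1_0(0, 7/2). Differentiate via the product rule and integrate the resulting polynomials term by term.
  ∫_0^7/2 u² dx = ∫_0^7/2 (25*x^4/16 - 175*x^3/16 + 1225*x^2/64) dx. Term by term:
    ∫_0^7/2 25*x^4/16 dx = 84035/512;  ∫_0^7/2 -175*x^3/16 dx = -420175/1024;  ∫_0^7/2 1225*x^2/64 dx = 420175/1536.
  Sum: 84035/512 − 420175/1024 + 420175/1536 = 84035/3072.
  ∫_0^7/2 (u')² dx = ∫_0^7/2 (25*x^2/4 - 175*x/8 + 1225/64) dx. Term by term:
    ∫_0^7/2 25*x^2/4 dx = 8575/96;  ∫_0^7/2 -175*x/8 dx = -8575/64;  ∫_0^7/2 1225/64 dx = 8575/128.
  Sum: 8575/96 − 8575/64 + 8575/128 = 8575/384.
∫_0^7/2 u² dx = 84035/3072, so ||u||_L² = 49*sqrt(105)/96.
∫_0^7/2 (u')² dx = 8575/384, so ||u'||_L² = 35*sqrt(42)/48.
Ratio ||u||_L² / ||u'||_L² = 7*sqrt(10)/20.
Sharp Poincaré constant on H^1_0(0, 7/2) is C_P = L/π = 7/(2*π), achieved by sin(2*π/7·x).
A polynomial bump cannot attain the sharp Poincaré constant (only the first sine eigenfunction does), so the ratio is strictly less than C_P, consistent with ||u||_L² ≤ C_P ||u'||_L².


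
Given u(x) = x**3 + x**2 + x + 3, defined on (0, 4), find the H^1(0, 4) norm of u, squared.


||u||_{H^1}^2 = 277416/35

The H^1 norm (squared) on an interval (0, L) is
  ||u||_{H^1}^2 = ∫_0^L u(x)^2 dx + ∫_0^L u'(x)^2 dx.
Compute u'(x) = 3*x**2 + 2*x + 1.
Then u(x)^2 = x**6 + 2*x**5 + 3*x**4 + 8*x**3 + 7*x**2 + 6*x + 9 and u'(x)^2 = 9*x**4 + 12*x**3 + 10*x**2 + 4*x + 1.
Integrate each monomial from 0 to 4 using ∫_0^4 c·x^n dx = c·4^(n+1)/(n+1):
  ∫_0^4 u(x)^2 dx = ∫_0^4 (x^6 + 2*x^5 + 3*x^4 + 8*x^3 + 7*x^2 + 6*x + 9) dx. Term by term:
    ∫_0^4 x^6 dx = 16384/7;  ∫_0^4 2*x^5 dx = 4096/3;  ∫_0^4 3*x^4 dx = 3072/5;
    ∫_0^4 8*x^3 dx = 512;  ∫_0^4 7*x^2 dx = 448/3;  ∫_0^4 6*x dx = 48;
    ∫_0^4 9 dx = 36.
  Sum: 16384/7 + 4096/3 + 3072/5 + 512 + 448/3 + 48 + 36 = 531892/105.
  ∫_0^4 u'(x)^2 dx = ∫_0^4 (9*x^4 + 12*x^3 + 10*x^2 + 4*x + 1) dx. Term by term:
    ∫_0^4 9*x^4 dx = 9216/5;  ∫_0^4 12*x^3 dx = 768;  ∫_0^4 10*x^2 dx = 640/3;
    ∫_0^4 4*x dx = 32;  ∫_0^4 1 dx = 4.
  Sum: 9216/5 + 768 + 640/3 + 32 + 4 = 42908/15.
Adding: ||u||_{H^1}^2 = 531892/105 + 42908/15 = 277416/35.


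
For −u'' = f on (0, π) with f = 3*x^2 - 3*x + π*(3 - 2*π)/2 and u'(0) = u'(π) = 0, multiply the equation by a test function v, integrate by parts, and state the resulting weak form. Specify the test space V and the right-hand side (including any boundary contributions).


V = H^1(0, π) (no boundary constraint on v; u is determined up to an additive constant); weak form: ∫_0^π u'v' dx = ∫_0^π (3*x^2 - 3*x + π*(3 - 2*π)/2) v dx for all v ∈ V.

Multiply both sides by a test function v and integrate from 0 to π:
  ∫_0^π −u''(x) v(x) dx = ∫_0^π f(x) v(x) dx.
Integrate the LHS by parts once:
  ∫_0^π −u'' v dx = −[u'(x) v(x)]_0^π + ∫_0^π u'(x) v'(x) dx.
Thus ∫_0^π u'(x) v'(x) dx = ∫_0^π f(x) v(x) dx + [u'(x) v(x)]_0^π.
Choose V so that boundary terms are either known or forced to vanish.
u has homogeneous Neumann: u'(0) = u'(π) = 0. So [u' v]_0^π = 0·v(π) − 0·v(0) = 0 for any v; take V = H^1(0, π).
Weak formulation: find u (satisfying any essential BC) such that ∫_0^π u'(x) v'(x) dx = ∫_0^π f v dx for all v ∈ V (homogeneous Neumann, so boundary terms vanish).
Substituting f(x) = 3*x^2 - 3*x + π*(3 - 2*π)/2, the right-hand side is ∫_0^π (3*x^2 - 3*x + π*(3 - 2*π)/2) v dx.
Compatibility check (pure Neumann): taking v ≡ 1 ∈ V gives 0 = ∫_0^π f dx + (0) − (0), i.e. ∫_0^π f dx must equal u'(0) − u'(π) = 0. Indeed ∫_0^π (3*x^2 - 3*x + π*(3 - 2*π)/2) dx = 0, so the data are compatible. The solution is then unique only up to an additive constant (fix it e.g. by requiring ∫_0^π u dx = 0).


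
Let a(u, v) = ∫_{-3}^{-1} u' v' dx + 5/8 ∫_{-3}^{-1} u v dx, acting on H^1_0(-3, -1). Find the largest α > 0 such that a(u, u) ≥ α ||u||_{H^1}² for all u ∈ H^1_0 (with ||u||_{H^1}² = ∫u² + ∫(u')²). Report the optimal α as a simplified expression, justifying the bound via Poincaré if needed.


α = (5/2 + π^2)/(4 + π^2)

Coercivity of a(·,·) on H^1_0(-3, -1) means a(u, u) ≥ α ||u||_{H^1}² for every u ∈ H^1_0.
The interval has length L = 2, and Poincaré/coercivity depend only on L. Here a(u, u) = ∫(u')² + (5/8)·∫u².
Here 0 < c = 5/8 < 1. The condition a(u,u) ≥ α||u||_{H^1}² reads (1−α)∫(u')² ≥ (α−c)∫u². Any admissible α is ≤ 1 (rapidly oscillating u have ∫u²/∫(u')² → 0), and α = 1 would force 0 ≥ (1−c)∫u², impossible since c < 1; so 1−α > 0. By the sharp Poincaré inequality on H^1_0 of an interval of length L, ∫(u')² ≥ (π/L)²∫u² with equality for the first sine mode sin(π(x−x₀)/L) (x₀ the left endpoint), so the inequality holds for all u iff (1−α)(π/L)² ≥ α − c, i.e. α ≤ ((π/L)² + c)/((π/L)² + 1) = (1 + c(L/π)²)/(1 + (L/π)²). With (π/L)² = π^2/4 and c = 5/8, the largest admissible constant is α = ((π/L)² + c)/((π/L)² + 1).
Simplifying, α = (5/2 + π^2)/(4 + π^2).


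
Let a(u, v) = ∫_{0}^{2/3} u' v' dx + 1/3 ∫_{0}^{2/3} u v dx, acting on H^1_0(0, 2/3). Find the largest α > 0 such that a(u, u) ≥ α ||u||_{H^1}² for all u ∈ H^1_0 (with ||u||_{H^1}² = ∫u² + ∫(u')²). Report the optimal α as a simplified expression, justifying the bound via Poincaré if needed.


α = (4 + 27*π^2)/(3*(4 + 9*π^2))

Coercivity of a(·,·) on H^1_0(0, 2/3) means a(u, u) ≥ α ||u||_{H^1}² for every u ∈ H^1_0.
The interval has length L = 2/3, and Poincaré/coercivity depend only on L. Here a(u, u) = ∫(u')² + (1/3)·∫u².
Here 0 < c = 1/3 < 1. The condition a(u,u) ≥ α||u||_{H^1}² reads (1−α)∫(u')² ≥ (α−c)∫u². Any admissible α is ≤ 1 (rapidly oscillating u have ∫u²/∫(u')² → 0), and α = 1 would force 0 ≥ (1−c)∫u², impossible since c < 1; so 1−α > 0. By the sharp Poincaré inequality on H^1_0 of an interval of length L, ∫(u')² ≥ (π/L)²∫u² with equality for the first sine mode sin(π(x−x₀)/L) (x₀ the left endpoint), so the inequality holds for all u iff (1−α)(π/L)² ≥ α − c, i.e. α ≤ ((π/L)² + c)/((π/L)² + 1) = (1 + c(L/π)²)/(1 + (L/π)²). With (π/L)² = 9*π^2/4 and c = 1/3, the largest admissible constant is α = ((π/L)² + c)/((π/L)² + 1).
Simplifying, α = (4 + 27*π^2)/(3*(4 + 9*π^2)).


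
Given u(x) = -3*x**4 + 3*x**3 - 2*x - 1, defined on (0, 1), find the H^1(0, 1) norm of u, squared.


||u||_{H^1}^2 = 709/84

The H^1 norm (squared) on an interval (0, L) is
  ||u||_{H^1}^2 = ∫_0^L u(x)^2 dx + ∫_0^L u'(x)^2 dx.
Compute u'(x) = -12*x**3 + 9*x**2 - 2.
Then u(x)^2 = 9*x**8 - 18*x**7 + 9*x**6 + 12*x**5 - 6*x**4 - 6*x**3 + 4*x**2 + 4*x + 1 and u'(x)^2 = 144*x**6 - 216*x**5 + 81*x**4 + 48*x**3 - 36*x**2 + 4.
Integrate each monomial from 0 to 1 using ∫_0^1 c·x^n dx = c·1^(n+1)/(n+1):
  ∫_0^1 u(x)^2 dx = ∫_0^1 (9*x^8 - 18*x^7 + 9*x^6 + 12*x^5 - 6*x^4 - 6*x^3 + 4*x^2 + 4*x + 1) dx. Term by term:
    ∫_0^1 9*x^8 dx = 1;  ∫_0^1 -18*x^7 dx = -9/4;  ∫_0^1 9*x^6 dx = 9/7;
    ∫_0^1 12*x^5 dx = 2;  ∫_0^1 -6*x^4 dx = -6/5;  ∫_0^1 -6*x^3 dx = -3/2;
    ∫_0^1 4*x^2 dx = 4/3;  ∫_0^1 4*x dx = 2;  ∫_0^1 1 dx = 1.
  Sum: 1 − 9/4 + 9/7 + 2 − 6/5 − 3/2 + 4/3 + 2 + 1 = 1541/420.
  ∫_0^1 u'(x)^2 dx = ∫_0^1 (144*x^6 - 216*x^5 + 81*x^4 + 48*x^3 - 36*x^2 + 4) dx. Term by term:
    ∫_0^1 144*x^6 dx = 144/7;  ∫_0^1 -216*x^5 dx = -36;  ∫_0^1 81*x^4 dx = 81/5;
    ∫_0^1 48*x^3 dx = 12;  ∫_0^1 -36*x^2 dx = -12;  ∫_0^1 4 dx = 4.
  Sum: 144/7 − 36 + 81/5 + 12 − 12 + 4 = 167/35.
Adding: ||u||_{H^1}^2 = 1541/420 + 167/35 = 709/84.


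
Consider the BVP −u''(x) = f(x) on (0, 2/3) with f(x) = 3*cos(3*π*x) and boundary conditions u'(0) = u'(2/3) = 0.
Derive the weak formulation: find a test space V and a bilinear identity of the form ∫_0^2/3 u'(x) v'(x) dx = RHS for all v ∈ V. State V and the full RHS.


V = H^1(0, 2/3) (no boundary constraint on v; u is determined up to an additive constant); weak form: ∫_0^2/3 u'v' dx = ∫_0^2/3 (3*cos(3*π*x)) v dx for all v ∈ V.

Multiply both sides by a test function v and integrate from 0 to 2/3:
  ∫_0^2/3 −u''(x) v(x) dx = ∫_0^2/3 f(x) v(x) dx.
Integrate the LHS by parts once:
  ∫_0^2/3 −u'' v dx = −[u'(x) v(x)]_0^2/3 + ∫_0^2/3 u'(x) v'(x) dx.
Thus ∫_0^2/3 u'(x) v'(x) dx = ∫_0^2/3 f(x) v(x) dx + [u'(x) v(x)]_0^2/3.
Choose V so that boundary terms are either known or forced to vanish.
u has homogeneous Neumann: u'(0) = u'(2/3) = 0. So [u' v]_0^2/3 = 0·v(2/3) − 0·v(0) = 0 for any v; take V = H^1(0, 2/3).
Weak formulation: find u (satisfying any essential BC) such that ∫_0^2/3 u'(x) v'(x) dx = ∫_0^2/3 f v dx for all v ∈ V (homogeneous Neumann, so boundary terms vanish).
Substituting f(x) = 3*cos(3*π*x), the right-hand side is ∫_0^2/3 (3*cos(3*π*x)) v dx.
Compatibility check (pure Neumann): taking v ≡ 1 ∈ V gives 0 = ∫_0^2/3 f dx + (0) − (0), i.e. ∫_0^2/3 f dx must equal u'(0) − u'(2/3) = 0. Indeed ∫_0^2/3 (3*cos(3*π*x)) dx = 0, so the data are compatible. The solution is then unique only up to an additive constant (fix it e.g. by requiring ∫_0^2/3 u dx = 0).


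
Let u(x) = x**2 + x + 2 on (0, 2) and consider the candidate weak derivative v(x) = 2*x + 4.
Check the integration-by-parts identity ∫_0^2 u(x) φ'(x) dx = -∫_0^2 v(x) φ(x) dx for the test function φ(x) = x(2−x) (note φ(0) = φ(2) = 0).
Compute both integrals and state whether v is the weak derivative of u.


LHS = -4, RHS = -8. No, v is not the weak derivative of u.

u(x) = x**2 + x + 2, classical derivative u'(x) = 2*x + 1.
φ(x) = x(2−x), so φ'(x) = 2 - 2*x.
Note φ(0) = φ(2) = 0, so the boundary term u·φ vanishes.
LHS = ∫_0^2 u(x) φ'(x) dx = ∫_0^2 (-2*x^3 - 2*x + 4) dx. Term by term:
  ∫_0^2 -2*x^3 dx = -8;  ∫_0^2 -2*x dx = -4;  ∫_0^2 4 dx = 8.
Sum: -8 − 4 + 8 = -4.
So LHS = -4.
∫_0^2 v(x) φ(x) dx = ∫_0^2 (-2*x^3 + 8*x) dx. Term by term:
  ∫_0^2 -2*x^3 dx = -8;  ∫_0^2 8*x dx = 16.
Sum: -8 + 16 = 8.
So RHS = -∫_0^2 v(x) φ(x) dx = -8.
LHS − RHS = 4 ≠ 0, so the identity fails.
(For a valid weak derivative the identity must hold for EVERY test function, in particular this one. The failure shows v is NOT the weak derivative of u.)
Correct weak derivative would be u'(x) = 2*x + 1.


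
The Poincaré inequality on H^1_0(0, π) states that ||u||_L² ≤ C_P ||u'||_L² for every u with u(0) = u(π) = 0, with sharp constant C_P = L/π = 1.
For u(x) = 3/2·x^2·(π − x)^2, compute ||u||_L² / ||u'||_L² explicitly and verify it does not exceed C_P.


||u||_L² / ||u'||_L² = sqrt(3)*π/6 < C_P = 1.

u(x) = 3/2·x^2·(π − x)^2, so u'(x) = 3*x*(x - π)*(2*x - π).
u(x) = 3/2·x^2·(π − x)^2 vanishes at x = 0 and x = π, so u ∈ H^1_0(0, π). Differentiate via the product rule and integrate the resulting polynomials term by term.
  ∫_0^π u² dx = ∫_0^π (9*x^8/4 - 9*π*x^7 + 27*π^2*x^6/2 - 9*π^3*x^5 + 9*π^4*x^4/4) dx. Term by term:
    ∫_0^π 9*x^8/4 dx = π^9/4;  ∫_0^π -9*π*x^7 dx = -9*π^9/8;  ∫_0^π 27*π^2*x^6/2 dx = 27*π^9/14;
    ∫_0^π -9*π^3*x^5 dx = -3*π^9/2;  ∫_0^π 9*π^4*x^4/4 dx = 9*π^9/20.
  Sum: π^9/4 − 9*π^9/8 + 27*π^9/14 − 3*π^9/2 + 9*π^9/20 = π^9/280.
  ∫_0^π (u')² dx = ∫_0^π (36*x^6 - 108*π*x^5 + 117*π^2*x^4 - 54*π^3*x^3 + 9*π^4*x^2) dx. Term by term:
    ∫_0^π 36*x^6 dx = 36*π^7/7;  ∫_0^π -108*π*x^5 dx = -18*π^7;  ∫_0^π 117*π^2*x^4 dx = 117*π^7/5;
    ∫_0^π -54*π^3*x^3 dx = -27*π^7/2;  ∫_0^π 9*π^4*x^2 dx = 3*π^7.
  Sum: 36*π^7/7 − 18*π^7 + 117*π^7/5 − 27*π^7/2 + 3*π^7 = 3*π^7/70.
∫_0^π u² dx = π^9/280, so ||u||_L² = sqrt(70)*π^(9/2)/140.
∫_0^π (u')² dx = 3*π^7/70, so ||u'||_L² = sqrt(210)*π^(7/2)/70.
Ratio ||u||_L² / ||u'||_L² = sqrt(3)*π/6.
Sharp Poincaré constant on H^1_0(0, π) is C_P = L/π = 1, achieved by sin(x).
A polynomial bump cannot attain the sharp Poincaré constant (only the first sine eigenfunction does), so the ratio is strictly less than C_P, consistent with ||u||_L² ≤ C_P ||u'||_L².


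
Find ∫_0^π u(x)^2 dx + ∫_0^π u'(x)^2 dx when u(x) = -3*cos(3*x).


||u||_{H^1(0,π)}^2 = 45*π

u'(x) = 9*sin(3*x).
Expand u² and (u')² and integrate term by term on (0, π), using: for integers n ≥ 1, ∫_0^π sin²(nx) dx = ∫_0^π cos²(nx) dx = π/2; for n ≠ n', ∫_0^π sin(nx)sin(n'x) dx = ∫_0^π cos(nx)cos(n'x) dx = 0; and by product-to-sum, ∫_0^π sin(nx)cos(n'x) dx = ½∫_0^π [sin((n+n')x) + sin((n−n')x)] dx, which is 0 when n+n' is even and 2n/(n²−n'²) when n+n' is odd (it need not vanish on (0, π)).
  u² squared terms: (-3)²·∫cos(3x)² dx = 9·π/2 = 9*π/2.
  So ∫_0^π u² dx = 9*π/2.
  (u')² squared terms: (9)²·∫sin(3x)² dx = 81·π/2 = 81*π/2.
  So ∫_0^π (u')² dx = 81*π/2.
||u||_{H^1}^2 = (9*π/2) + (81*π/2) = 45*π.


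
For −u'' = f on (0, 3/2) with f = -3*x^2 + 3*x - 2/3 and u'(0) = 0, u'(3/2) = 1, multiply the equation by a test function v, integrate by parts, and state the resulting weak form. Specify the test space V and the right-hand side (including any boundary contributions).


V = H^1(0, 3/2) (v unrestricted at boundary; u is determined up to an additive constant); weak form: ∫_0^3/2 u'v' dx = ∫_0^3/2 (-3*x^2 + 3*x - 2/3) v dx + v(3/2) for all v ∈ V.

Multiply both sides by a test function v and integrate from 0 to 3/2:
  ∫_0^3/2 −u''(x) v(x) dx = ∫_0^3/2 f(x) v(x) dx.
Integrate the LHS by parts once:
  ∫_0^3/2 −u'' v dx = −[u'(x) v(x)]_0^3/2 + ∫_0^3/2 u'(x) v'(x) dx.
Thus ∫_0^3/2 u'(x) v'(x) dx = ∫_0^3/2 f(x) v(x) dx + [u'(x) v(x)]_0^3/2.
Choose V so that boundary terms are either known or forced to vanish.
u has inhomogeneous Neumann u'(0) = 0, u'(3/2) = 1. [u' v]_0^3/2 = (1)·v(3/2) − (0)·v(0) = v(3/2). Take V = H^1(0, 3/2); boundary term becomes part of RHS.
Weak formulation: find u (satisfying any essential BC) such that ∫_0^3/2 u'(x) v'(x) dx = ∫_0^3/2 f v dx + v(3/2) for all v ∈ V (Neumann data are natural BCs: they enter the RHS as boundary terms).
Substituting f(x) = -3*x^2 + 3*x - 2/3, the right-hand side is ∫_0^3/2 (-3*x^2 + 3*x - 2/3) v dx + v(3/2).
Compatibility check (pure Neumann): taking v ≡ 1 ∈ V gives 0 = ∫_0^3/2 f dx + (1) − (0), i.e. ∫_0^3/2 f dx must equal u'(0) − u'(3/2) = -1. Indeed ∫_0^3/2 (-3*x^2 + 3*x - 2/3) dx = -1, so the data are compatible. The solution is then unique only up to an additive constant (fix it e.g. by requiring ∫_0^3/2 u dx = 0).


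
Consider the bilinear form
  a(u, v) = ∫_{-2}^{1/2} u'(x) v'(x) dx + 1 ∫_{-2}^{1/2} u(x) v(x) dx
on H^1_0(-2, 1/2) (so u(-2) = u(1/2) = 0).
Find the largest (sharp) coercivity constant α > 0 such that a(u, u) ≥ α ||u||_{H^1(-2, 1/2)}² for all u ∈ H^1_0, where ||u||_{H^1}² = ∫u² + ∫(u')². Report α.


α = 1

Coercivity of a(·,·) on H^1_0(-2, 1/2) means a(u, u) ≥ α ||u||_{H^1}² for every u ∈ H^1_0.
The interval has length L = 5/2, and Poincaré/coercivity depend only on L. Here a(u, u) = ∫(u')² + (1)·∫u².
Here c = 1 ≥ 1, so a(u,u) = ∫(u')² + c∫u² ≥ ∫(u')² + ∫u² = ||u||_{H^1}², i.e. α = 1 works. No larger α is possible: a(u,u) ≥ α||u||_{H^1}² means (1−α)∫(u')² ≥ (α−c)∫u², and for the modes u_n = sin(nπ(x−x₀)/L) (x₀ the left endpoint) one has ∫u_n²/∫(u_n')² = (L/(nπ))² → 0, so a(u_n,u_n)/||u_n||_{H^1}² → 1. Hence the optimal constant is α = 1.
Therefore α = 1.


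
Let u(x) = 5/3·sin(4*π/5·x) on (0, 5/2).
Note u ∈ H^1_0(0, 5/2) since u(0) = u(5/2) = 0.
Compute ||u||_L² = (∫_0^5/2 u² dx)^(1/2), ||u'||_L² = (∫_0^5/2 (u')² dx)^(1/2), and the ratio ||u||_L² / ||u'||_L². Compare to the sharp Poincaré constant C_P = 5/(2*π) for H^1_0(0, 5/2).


||u||_L² / ||u'||_L² = 5/(4*π) < C_P = 5/(2*π).

u(x) = 5/3·sin(4*π/5·x), so u'(x) = 4*π*cos(4*π*x/5)/3.
Writing u(x) = A·sin(kπx/L) with A = 5/3 and k = 2, use ∫_0^L sin²(kπx/L) dx = L/2 and ∫_0^L cos²(kπx/L) dx = L/2.
u² = 25/9·sin²(4*π/5·x) and (u')² = 16*π^2/9·cos²(4*π/5·x), and each of sin², cos² integrates to L/2 = 5/4 over (0, 5/2).
∫_0^5/2 u² dx = 125/36, so ||u||_L² = 5*sqrt(5)/6.
∫_0^5/2 (u')² dx = 20*π^2/9, so ||u'||_L² = 2*sqrt(5)*π/3.
Ratio ||u||_L² / ||u'||_L² = 5/(4*π).
Sharp Poincaré constant on H^1_0(0, 5/2) is C_P = L/π = 5/(2*π), achieved by sin(2*π/5·x).
This is the k = 2 harmonic; the ratio L/(kπ) is strictly less than C_P = L/π, consistent with the sharp inequality ||u||_L² ≤ C_P ||u'||_L².


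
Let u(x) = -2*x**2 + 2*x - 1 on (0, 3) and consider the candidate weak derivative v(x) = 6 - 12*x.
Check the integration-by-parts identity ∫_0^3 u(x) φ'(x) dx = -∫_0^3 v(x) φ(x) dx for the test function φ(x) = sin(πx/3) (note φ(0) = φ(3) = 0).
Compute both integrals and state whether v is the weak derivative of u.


LHS = 24/π, RHS = 72/π. No, v is not the weak derivative of u.

u(x) = -2*x**2 + 2*x - 1, classical derivative u'(x) = 2 - 4*x.
φ(x) = sin(πx/3), so φ'(x) = π*cos(π*x/3)/3.
Note φ(0) = φ(3) = 0, so the boundary term u·φ vanishes.
LHS = ∫_0^3 u(x) φ'(x) dx = ∫_0^3 (-2*π*x^2*cos(π*x/3)/3 + 2*π*x*cos(π*x/3)/3 - π*cos(π*x/3)/3) dx. Term by term:
  ∫_0^3 -π*cos(π*x/3)/3 dx = 0;  ∫_0^3 -2*π*x^2*cos(π*x/3)/3 dx = 36/π;  ∫_0^3 2*π*x*cos(π*x/3)/3 dx = -12/π.
Sum: 0 + 36/π − 12/π = 24/π.
So LHS = 24/π.
∫_0^3 v(x) φ(x) dx = ∫_0^3 (-12*x*sin(π*x/3) + 6*sin(π*x/3)) dx. Term by term:
  ∫_0^3 6*sin(π*x/3) dx = 36/π;  ∫_0^3 -12*x*sin(π*x/3) dx = -108/π.
Sum: 36/π − 108/π = -72/π.
So RHS = -∫_0^3 v(x) φ(x) dx = 72/π.
LHS − RHS = -48/π ≠ 0, so the identity fails.
(For a valid weak derivative the identity must hold for EVERY test function, in particular this one. The failure shows v is NOT the weak derivative of u.)
Correct weak derivative would be u'(x) = 2 - 4*x.


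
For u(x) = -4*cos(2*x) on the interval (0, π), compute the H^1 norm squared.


||u||_{H^1(0,π)}^2 = 40*π

u'(x) = 8*sin(2*x).
Expand u² and (u')² and integrate term by term on (0, π), using: for integers n ≥ 1, ∫_0^π sin²(nx) dx = ∫_0^π cos²(nx) dx = π/2; for n ≠ n', ∫_0^π sin(nx)sin(n'x) dx = ∫_0^π cos(nx)cos(n'x) dx = 0; and by product-to-sum, ∫_0^π sin(nx)cos(n'x) dx = ½∫_0^π [sin((n+n')x) + sin((n−n')x)] dx, which is 0 when n+n' is even and 2n/(n²−n'²) when n+n' is odd (it need not vanish on (0, π)).
  u² squared terms: (-4)²·∫cos(2x)² dx = 16·π/2 = 8*π.
  So ∫_0^π u² dx = 8*π.
  (u')² squared terms: (8)²·∫sin(2x)² dx = 64·π/2 = 32*π.
  So ∫_0^π (u')² dx = 32*π.
||u||_{H^1}^2 = (8*π) + (32*π) = 40*π.


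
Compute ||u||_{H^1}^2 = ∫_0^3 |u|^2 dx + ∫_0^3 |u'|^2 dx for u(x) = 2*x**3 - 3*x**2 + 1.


||u||_{H^1}^2 = 6123/7

The H^1 norm (squared) on an interval (0, L) is
  ||u||_{H^1}^2 = ∫_0^L u(x)^2 dx + ∫_0^L u'(x)^2 dx.
Compute u'(x) = 6*x**2 - 6*x.
Then u(x)^2 = 4*x**6 - 12*x**5 + 9*x**4 + 4*x**3 - 6*x**2 + 1 and u'(x)^2 = 36*x**4 - 72*x**3 + 36*x**2.
Integrate each monomial from 0 to 3 using ∫_0^3 c·x^n dx = c·3^(n+1)/(n+1):
  ∫_0^3 u(x)^2 dx = ∫_0^3 (4*x^6 - 12*x^5 + 9*x^4 + 4*x^3 - 6*x^2 + 1) dx. Term by term:
    ∫_0^3 4*x^6 dx = 8748/7;  ∫_0^3 -12*x^5 dx = -1458;  ∫_0^3 9*x^4 dx = 2187/5;
    ∫_0^3 4*x^3 dx = 81;  ∫_0^3 -6*x^2 dx = -54;  ∫_0^3 1 dx = 3.
  Sum: 8748/7 − 1458 + 2187/5 + 81 − 54 + 3 = 9069/35.
  ∫_0^3 u'(x)^2 dx = ∫_0^3 (36*x^4 - 72*x^3 + 36*x^2) dx. Term by term:
    ∫_0^3 36*x^4 dx = 8748/5;  ∫_0^3 -72*x^3 dx = -1458;  ∫_0^3 36*x^2 dx = 324.
  Sum: 8748/5 − 1458 + 324 = 3078/5.
Adding: ||u||_{H^1}^2 = 9069/35 + 3078/5 = 6123/7.


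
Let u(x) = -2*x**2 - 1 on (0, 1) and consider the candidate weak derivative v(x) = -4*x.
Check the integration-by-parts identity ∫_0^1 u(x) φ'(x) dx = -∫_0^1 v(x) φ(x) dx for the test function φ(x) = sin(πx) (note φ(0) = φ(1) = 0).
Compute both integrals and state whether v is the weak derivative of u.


LHS = 4/π, RHS = 4/π. Yes, v = u' weakly.

u(x) = -2*x**2 - 1, classical derivative u'(x) = -4*x.
φ(x) = sin(πx), so φ'(x) = π*cos(π*x).
Note φ(0) = φ(1) = 0, so the boundary term u·φ vanishes.
LHS = ∫_0^1 u(x) φ'(x) dx = ∫_0^1 (-2*π*x^2*cos(π*x) - π*cos(π*x)) dx. Term by term:
  ∫_0^1 -π*cos(π*x) dx = 0;  ∫_0^1 -2*π*x^2*cos(π*x) dx = 4/π.
Sum: 0 + 4/π = 4/π.
So LHS = 4/π.
∫_0^1 v(x) φ(x) dx = ∫_0^1 (-4*x*sin(π*x)) dx. Term by term:
  ∫_0^1 -4*x*sin(π*x) dx = -4/π.
So RHS = -∫_0^1 v(x) φ(x) dx = 4/π.
LHS = RHS, so the identity holds for this test φ.
Moreover u is smooth here and v(x) = u'(x) = -4*x pointwise, so the identity holds for every test function. Hence v is the weak derivative of u.


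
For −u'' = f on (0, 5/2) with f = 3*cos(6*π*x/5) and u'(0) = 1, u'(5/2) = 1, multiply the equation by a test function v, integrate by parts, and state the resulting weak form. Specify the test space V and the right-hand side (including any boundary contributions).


V = H^1(0, 5/2) (v unrestricted at boundary; u is determined up to an additive constant); weak form: ∫_0^5/2 u'v' dx = ∫_0^5/2 (3*cos(6*π*x/5)) v dx + v(5/2) − v(0) for all v ∈ V.

Multiply both sides by a test function v and integrate from 0 to 5/2:
  ∫_0^5/2 −u''(x) v(x) dx = ∫_0^5/2 f(x) v(x) dx.
Integrate the LHS by parts once:
  ∫_0^5/2 −u'' v dx = −[u'(x) v(x)]_0^5/2 + ∫_0^5/2 u'(x) v'(x) dx.
Thus ∫_0^5/2 u'(x) v'(x) dx = ∫_0^5/2 f(x) v(x) dx + [u'(x) v(x)]_0^5/2.
Choose V so that boundary terms are either known or forced to vanish.
u has inhomogeneous Neumann u'(0) = 1, u'(5/2) = 1. [u' v]_0^5/2 = (1)·v(5/2) − (1)·v(0) = v(5/2) − v(0). Take V = H^1(0, 5/2); boundary term becomes part of RHS.
Weak formulation: find u (satisfying any essential BC) such that ∫_0^5/2 u'(x) v'(x) dx = ∫_0^5/2 f v dx + v(5/2) − v(0) for all v ∈ V (Neumann data are natural BCs: they enter the RHS as boundary terms).
Substituting f(x) = 3*cos(6*π*x/5), the right-hand side is ∫_0^5/2 (3*cos(6*π*x/5)) v dx + v(5/2) − v(0).
Compatibility check (pure Neumann): taking v ≡ 1 ∈ V gives 0 = ∫_0^5/2 f dx + (1) − (1), i.e. ∫_0^5/2 f dx must equal u'(0) − u'(5/2) = 0. Indeed ∫_0^5/2 (3*cos(6*π*x/5)) dx = 0, so the data are compatible. The solution is then unique only up to an additive constant (fix it e.g. by requiring ∫_0^5/2 u dx = 0).


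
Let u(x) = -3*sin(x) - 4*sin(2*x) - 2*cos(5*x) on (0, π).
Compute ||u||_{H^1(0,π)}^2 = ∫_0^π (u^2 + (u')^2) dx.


||u||_{H^1(0,π)}^2 = -1664/21 + 101*π

u'(x) = 10*sin(5*x) - 3*cos(x) - 8*cos(2*x).
Expand u² and (u')² and integrate term by term on (0, π), using: for integers n ≥ 1, ∫_0^π sin²(nx) dx = ∫_0^π cos²(nx) dx = π/2; for n ≠ n', ∫_0^π sin(nx)sin(n'x) dx = ∫_0^π cos(nx)cos(n'x) dx = 0; and by product-to-sum, ∫_0^π sin(nx)cos(n'x) dx = ½∫_0^π [sin((n+n')x) + sin((n−n')x)] dx, which is 0 when n+n' is even and 2n/(n²−n'²) when n+n' is odd (it need not vanish on (0, π)).
  u² squared terms: (-4)²·∫sin(2x)² dx = 16·π/2 = 8*π;  (-3)²·∫sin(x)² dx = 9·π/2 = 9*π/2;  (-2)²·∫cos(5x)² dx = 4·π/2 = 2*π.
  u² cross terms: 2·(-4)·(-3)·∫sin(2x)·sin(x) dx = 24·(0) = 0;  2·(-4)·(-2)·∫sin(2x)·cos(5x) dx = 16·(-4/21) = -64/21;  2·(-3)·(-2)·∫sin(x)·cos(5x) dx = 12·(0) = 0.
  So ∫_0^π u² dx = 8*π + 9*π/2 + 2*π + 0 − 64/21 + 0 = -64/21 + 29*π/2.
  (u')² squared terms: (-8)²·∫cos(2x)² dx = 64·π/2 = 32*π;  (-3)²·∫cos(x)² dx = 9·π/2 = 9*π/2;  (10)²·∫sin(5x)² dx = 100·π/2 = 50*π.
  (u')² cross terms: 2·(-8)·(-3)·∫cos(2x)·cos(x) dx = 48·(0) = 0;  2·(-8)·(10)·∫cos(2x)·sin(5x) dx = -160·(10/21) = -1600/21;  2·(-3)·(10)·∫cos(x)·sin(5x) dx = -60·(0) = 0.
  So ∫_0^π (u')² dx = 32*π + 9*π/2 + 50*π + 0 − 1600/21 + 0 = -1600/21 + 173*π/2.
||u||_{H^1}^2 = (-64/21 + 29*π/2) + (-1600/21 + 173*π/2) = -1664/21 + 101*π.


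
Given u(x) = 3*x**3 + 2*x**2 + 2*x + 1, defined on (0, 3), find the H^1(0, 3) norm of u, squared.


||u||_{H^1}^2 = 795939/70

The H^1 norm (squared) on an interval (0, L) is
  ||u||_{H^1}^2 = ∫_0^L u(x)^2 dx + ∫_0^L u'(x)^2 dx.
Compute u'(x) = 9*x**2 + 4*x + 2.
Then u(x)^2 = 9*x**6 + 12*x**5 + 16*x**4 + 14*x**3 + 8*x**2 + 4*x + 1 and u'(x)^2 = 81*x**4 + 72*x**3 + 52*x**2 + 16*x + 4.
Integrate each monomial from 0 to 3 using ∫_0^3 c·x^n dx = c·3^(n+1)/(n+1):
  ∫_0^3 u(x)^2 dx = ∫_0^3 (9*x^6 + 12*x^5 + 16*x^4 + 14*x^3 + 8*x^2 + 4*x + 1) dx. Term by term:
    ∫_0^3 9*x^6 dx = 19683/7;  ∫_0^3 12*x^5 dx = 1458;  ∫_0^3 16*x^4 dx = 3888/5;
    ∫_0^3 14*x^3 dx = 567/2;  ∫_0^3 8*x^2 dx = 72;  ∫_0^3 4*x dx = 18;
    ∫_0^3 1 dx = 3.
  Sum: 19683/7 + 1458 + 3888/5 + 567/2 + 72 + 18 + 3 = 379677/70.
  ∫_0^3 u'(x)^2 dx = ∫_0^3 (81*x^4 + 72*x^3 + 52*x^2 + 16*x + 4) dx. Term by term:
    ∫_0^3 81*x^4 dx = 19683/5;  ∫_0^3 72*x^3 dx = 1458;  ∫_0^3 52*x^2 dx = 468;
    ∫_0^3 16*x dx = 72;  ∫_0^3 4 dx = 12.
  Sum: 19683/5 + 1458 + 468 + 72 + 12 = 29733/5.
Adding: ||u||_{H^1}^2 = 379677/70 + 29733/5 = 795939/70.


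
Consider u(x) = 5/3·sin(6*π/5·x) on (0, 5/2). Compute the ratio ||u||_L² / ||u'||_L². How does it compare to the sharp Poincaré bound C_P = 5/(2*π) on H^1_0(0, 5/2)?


||u||_L² / ||u'||_L² = 5/(6*π) < C_P = 5/(2*π).

u(x) = 5/3·sin(6*π/5·x), so u'(x) = 2*π*cos(6*π*x/5).
Writing u(x) = A·sin(kπx/L) with A = 5/3 and k = 3, use ∫_0^L sin²(kπx/L) dx = L/2 and ∫_0^L cos²(kπx/L) dx = L/2.
u² = 25/9·sin²(6*π/5·x) and (u')² = 4*π^2·cos²(6*π/5·x), and each of sin², cos² integrates to L/2 = 5/4 over (0, 5/2).
∫_0^5/2 u² dx = 125/36, so ||u||_L² = 5*sqrt(5)/6.
∫_0^5/2 (u')² dx = 5*π^2, so ||u'||_L² = sqrt(5)*π.
Ratio ||u||_L² / ||u'||_L² = 5/(6*π).
Sharp Poincaré constant on H^1_0(0, 5/2) is C_P = L/π = 5/(2*π), achieved by sin(2*π/5·x).
This is the k = 3 harmonic; the ratio L/(kπ) is strictly less than C_P = L/π, consistent with the sharp inequality ||u||_L² ≤ C_P ||u'||_L².


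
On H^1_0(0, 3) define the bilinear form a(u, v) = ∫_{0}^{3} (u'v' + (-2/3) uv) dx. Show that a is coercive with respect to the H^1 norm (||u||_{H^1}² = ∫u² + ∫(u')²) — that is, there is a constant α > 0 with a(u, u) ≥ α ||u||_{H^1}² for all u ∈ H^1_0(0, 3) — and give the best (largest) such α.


α = (-6 + π^2)/(9 + π^2)

Coercivity of a(·,·) on H^1_0(0, 3) means a(u, u) ≥ α ||u||_{H^1}² for every u ∈ H^1_0.
The interval has length L = 3, and Poincaré/coercivity depend only on L. Here a(u, u) = ∫(u')² + (-2/3)·∫u².
Here c = -2/3 < 0 with |c| < (π/L)² = π^2/9, so coercivity still holds. The condition a(u,u) ≥ α||u||_{H^1}² reads (1−α)∫(u')² ≥ (α−c)∫u². Any admissible α is ≤ 1 (rapidly oscillating u have ∫u²/∫(u')² → 0), and α = 1 would force 0 ≥ (1−c)∫u², impossible since c < 1; so 1−α > 0. By the sharp Poincaré inequality on H^1_0 of an interval of length L, ∫(u')² ≥ (π/L)²∫u² with equality for the first sine mode sin(π(x−x₀)/L) (x₀ the left endpoint), so the inequality holds for all u iff (1−α)(π/L)² ≥ α − c, i.e. α ≤ ((π/L)² + c)/((π/L)² + 1) = (1 + c(L/π)²)/(1 + (L/π)²). (Direct route, valid since c ≤ 0: Poincaré gives c∫u² ≥ c(L/π)²∫(u')², so a(u,u) ≥ (1 + c(L/π)²)∫(u')², while ||u||_{H^1}² ≤ (1 + (L/π)²)∫(u')²; dividing yields the same α.) With (π/L)² = π^2/9 and c = -2/3, the largest admissible constant is α = ((π/L)² + c)/((π/L)² + 1).
Simplifying, α = (-6 + π^2)/(9 + π^2).


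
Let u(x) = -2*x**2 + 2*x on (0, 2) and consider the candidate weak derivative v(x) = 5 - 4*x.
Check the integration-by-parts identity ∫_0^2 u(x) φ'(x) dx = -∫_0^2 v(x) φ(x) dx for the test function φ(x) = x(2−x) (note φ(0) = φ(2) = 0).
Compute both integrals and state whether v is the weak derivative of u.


LHS = 8/3, RHS = -4/3. No, v is not the weak derivative of u.

u(x) = -2*x**2 + 2*x, classical derivative u'(x) = 2 - 4*x.
φ(x) = x(2−x), so φ'(x) = 2 - 2*x.
Note φ(0) = φ(2) = 0, so the boundary term u·φ vanishes.
LHS = ∫_0^2 u(x) φ'(x) dx = ∫_0^2 (4*x^3 - 8*x^2 + 4*x) dx. Term by term:
  ∫_0^2 4*x^3 dx = 16;  ∫_0^2 -8*x^2 dx = -64/3;  ∫_0^2 4*x dx = 8.
Sum: 16 − 64/3 + 8 = 8/3.
So LHS = 8/3.
∫_0^2 v(x) φ(x) dx = ∫_0^2 (4*x^3 - 13*x^2 + 10*x) dx. Term by term:
  ∫_0^2 4*x^3 dx = 16;  ∫_0^2 -13*x^2 dx = -104/3;  ∫_0^2 10*x dx = 20.
Sum: 16 − 104/3 + 20 = 4/3.
So RHS = -∫_0^2 v(x) φ(x) dx = -4/3.
LHS − RHS = 4 ≠ 0, so the identity fails.
(For a valid weak derivative the identity must hold for EVERY test function, in particular this one. The failure shows v is NOT the weak derivative of u.)
Correct weak derivative would be u'(x) = 2 - 4*x.


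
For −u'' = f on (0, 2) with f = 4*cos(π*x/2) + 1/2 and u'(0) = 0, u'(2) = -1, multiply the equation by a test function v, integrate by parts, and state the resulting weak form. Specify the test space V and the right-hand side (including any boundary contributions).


V = H^1(0, 2) (v unrestricted at boundary; u is determined up to an additive constant); weak form: ∫_0^2 u'v' dx = ∫_0^2 (4*cos(π*x/2) + 1/2) v dx − v(2) for all v ∈ V.

Multiply both sides by a test function v and integrate from 0 to 2:
  ∫_0^2 −u''(x) v(x) dx = ∫_0^2 f(x) v(x) dx.
Integrate the LHS by parts once:
  ∫_0^2 −u'' v dx = −[u'(x) v(x)]_0^2 + ∫_0^2 u'(x) v'(x) dx.
Thus ∫_0^2 u'(x) v'(x) dx = ∫_0^2 f(x) v(x) dx + [u'(x) v(x)]_0^2.
Choose V so that boundary terms are either known or forced to vanish.
u has inhomogeneous Neumann u'(0) = 0, u'(2) = -1. [u' v]_0^2 = (-1)·v(2) − (0)·v(0) = − v(2). Take V = H^1(0, 2); boundary term becomes part of RHS.
Weak formulation: find u (satisfying any essential BC) such that ∫_0^2 u'(x) v'(x) dx = ∫_0^2 f v dx − v(2) for all v ∈ V (Neumann data are natural BCs: they enter the RHS as boundary terms).
Substituting f(x) = 4*cos(π*x/2) + 1/2, the right-hand side is ∫_0^2 (4*cos(π*x/2) + 1/2) v dx − v(2).
Compatibility check (pure Neumann): taking v ≡ 1 ∈ V gives 0 = ∫_0^2 f dx + (-1) − (0), i.e. ∫_0^2 f dx must equal u'(0) − u'(2) = 1. Indeed ∫_0^2 (4*cos(π*x/2) + 1/2) dx = 1, so the data are compatible. The solution is then unique only up to an additive constant (fix it e.g. by requiring ∫_0^2 u dx = 0).
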